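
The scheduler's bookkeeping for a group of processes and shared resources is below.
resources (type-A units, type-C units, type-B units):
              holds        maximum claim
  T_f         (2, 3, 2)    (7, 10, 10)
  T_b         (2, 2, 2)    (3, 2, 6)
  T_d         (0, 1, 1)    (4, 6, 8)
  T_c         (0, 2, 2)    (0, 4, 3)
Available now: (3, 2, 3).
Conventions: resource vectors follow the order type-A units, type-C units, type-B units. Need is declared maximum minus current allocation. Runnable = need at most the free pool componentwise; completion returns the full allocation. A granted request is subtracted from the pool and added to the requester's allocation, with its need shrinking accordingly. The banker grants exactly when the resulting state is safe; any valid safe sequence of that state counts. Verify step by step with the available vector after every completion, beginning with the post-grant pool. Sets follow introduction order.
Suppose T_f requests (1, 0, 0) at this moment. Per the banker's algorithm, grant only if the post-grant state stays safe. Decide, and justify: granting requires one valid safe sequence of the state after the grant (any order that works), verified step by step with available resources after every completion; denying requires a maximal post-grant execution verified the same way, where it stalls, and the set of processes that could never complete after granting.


GRANT — the state after the grant stays safe, e.g. via T_c, T_b, T_d, T_f.
Key observation: post-grant, (2, 2, 3) remains, and an order beginning with T_c completes everyone.
Verifying the post-grant state step by step:
  pool = (2, 2, 3)
  run T_c (needs (0, 2, 1), free (2, 2, 3)); after release of (0, 2, 2) the pool is (2, 4, 5)
  run T_b (needs (1, 0, 4), free (2, 4, 5)); after release of (2, 2, 2) the pool is (4, 6, 7)
  run T_d (needs (4, 5, 7), free (4, 6, 7)); after release of (0, 1, 1) the pool is (4, 7, 8)
  run T_f (needs (4, 7, 8), free (4, 7, 8)); after release of (3, 3, 2) the pool is (7, 10, 10)


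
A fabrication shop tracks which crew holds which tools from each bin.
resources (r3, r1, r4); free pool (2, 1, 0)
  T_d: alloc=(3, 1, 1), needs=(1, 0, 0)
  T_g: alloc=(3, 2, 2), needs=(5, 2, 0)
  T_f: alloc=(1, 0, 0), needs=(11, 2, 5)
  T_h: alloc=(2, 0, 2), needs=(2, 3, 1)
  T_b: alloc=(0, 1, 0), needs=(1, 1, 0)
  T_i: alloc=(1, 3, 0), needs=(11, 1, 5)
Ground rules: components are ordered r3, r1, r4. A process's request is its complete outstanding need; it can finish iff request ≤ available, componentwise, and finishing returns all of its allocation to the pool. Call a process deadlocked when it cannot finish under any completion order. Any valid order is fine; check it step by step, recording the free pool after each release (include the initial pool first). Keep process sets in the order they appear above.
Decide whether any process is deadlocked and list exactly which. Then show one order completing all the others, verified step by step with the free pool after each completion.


The deadlocked set is T_f and T_i.
Key observation: the pool after T_d, T_b, T_h, T_g is (10, 5, 5); every surviving request exceeds it in r3, so progress ends there.
The rest can finish in the order T_d, T_b, T_h, T_g. Check, step by step:
  pool = (2, 1, 0)
  T_d needs (1, 0, 0) <= (2, 1, 0) -> finishes; pool += (3, 1, 1) = (5, 2, 1)
  T_b needs (1, 1, 0) <= (5, 2, 1) -> finishes; pool += (0, 1, 0) = (5, 3, 1)
  T_h needs (2, 3, 1) <= (5, 3, 1) -> finishes; pool += (2, 0, 2) = (7, 3, 3)
  T_g needs (5, 2, 0) <= (7, 3, 3) -> finishes; pool += (3, 2, 2) = (10, 5, 5)
The blocked processes can never fit:
  T_f cannot run: need (11, 2, 5) vs free (10, 5, 5) (insufficient r3)
  T_i cannot run: need (11, 1, 5) vs free (10, 5, 5) (insufficient r3)


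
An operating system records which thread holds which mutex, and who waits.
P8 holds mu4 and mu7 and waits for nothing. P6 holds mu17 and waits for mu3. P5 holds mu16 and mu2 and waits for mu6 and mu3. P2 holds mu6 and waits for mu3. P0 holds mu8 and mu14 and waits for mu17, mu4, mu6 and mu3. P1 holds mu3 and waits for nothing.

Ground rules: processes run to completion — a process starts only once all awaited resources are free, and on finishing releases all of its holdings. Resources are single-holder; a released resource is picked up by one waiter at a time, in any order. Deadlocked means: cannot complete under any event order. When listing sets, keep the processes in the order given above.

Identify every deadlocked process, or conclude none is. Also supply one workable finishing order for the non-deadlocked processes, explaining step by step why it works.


The deadlocked set is empty.
Key observation: no waiting chain loops back on itself — every chain ends at a process that waits on nothing, so everyone eventually runs.
A valid finishing order for the others: P8, P1, P6, P2, P0, P5.
Check, step by step:
  P8 waits on nothing -> runs at once and releases mu4 and mu7
  P1 waits on nothing -> runs at once and releases mu3
  P6 waits on mu3 — all released -> runs and releases mu17
  P2 waits on mu3 — all released -> runs and releases mu6
  P0 waits on mu17, mu4, mu6 and mu3 — all released -> runs and releases mu8 and mu14
  P5 waits on mu6 and mu3 — all released -> runs and releases mu16 and mu2


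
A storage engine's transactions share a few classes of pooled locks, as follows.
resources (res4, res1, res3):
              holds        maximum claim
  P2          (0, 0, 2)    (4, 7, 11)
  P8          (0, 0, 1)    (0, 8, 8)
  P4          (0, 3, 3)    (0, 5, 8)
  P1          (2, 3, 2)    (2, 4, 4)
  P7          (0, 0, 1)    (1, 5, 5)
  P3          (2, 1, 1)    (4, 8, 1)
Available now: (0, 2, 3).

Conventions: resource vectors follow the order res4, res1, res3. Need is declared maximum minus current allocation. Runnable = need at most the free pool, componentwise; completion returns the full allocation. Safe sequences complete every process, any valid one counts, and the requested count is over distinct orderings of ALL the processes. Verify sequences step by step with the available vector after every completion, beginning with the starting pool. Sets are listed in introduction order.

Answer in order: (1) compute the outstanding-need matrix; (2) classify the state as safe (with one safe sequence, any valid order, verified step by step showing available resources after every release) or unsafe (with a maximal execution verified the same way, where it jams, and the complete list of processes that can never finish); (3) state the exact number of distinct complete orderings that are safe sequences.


(1) Need matrix, components ordered res4, res1, res3:
  P2: (4, 7, 9)
  P8: (0, 8, 7)
  P4: (0, 2, 5)
  P1: (0, 1, 2)
  P7: (1, 5, 4)
  P3: (2, 7, 0)
(2) SAFE — a valid safe sequence is P1, P4, P8, P7, P3, P2.
Key observation: the first exact fit in this order is P4 — it needs (0, 2, 5) with (2, 5, 5) free, meeting a requested resource to the last unit.
Verifying each step:
  pool = (0, 2, 3)
  P1: need (0, 1, 2) fits (0, 2, 3); releases (2, 3, 2), pool now (2, 5, 5)
  P4: need (0, 2, 5) fits (2, 5, 5); releases (0, 3, 3), pool now (2, 8, 8)
  P8: need (0, 8, 7) fits (2, 8, 8); releases (0, 0, 1), pool now (2, 8, 9)
  P7: need (1, 5, 4) fits (2, 8, 9); releases (0, 0, 1), pool now (2, 8, 10)
  P3: need (2, 7, 0) fits (2, 8, 10); releases (2, 1, 1), pool now (4, 9, 11)
  P2: need (4, 7, 9) fits (4, 9, 11); releases (0, 0, 2), pool now (4, 9, 13)
(3) Exactly 15 of the possible complete orderings are safe sequences.


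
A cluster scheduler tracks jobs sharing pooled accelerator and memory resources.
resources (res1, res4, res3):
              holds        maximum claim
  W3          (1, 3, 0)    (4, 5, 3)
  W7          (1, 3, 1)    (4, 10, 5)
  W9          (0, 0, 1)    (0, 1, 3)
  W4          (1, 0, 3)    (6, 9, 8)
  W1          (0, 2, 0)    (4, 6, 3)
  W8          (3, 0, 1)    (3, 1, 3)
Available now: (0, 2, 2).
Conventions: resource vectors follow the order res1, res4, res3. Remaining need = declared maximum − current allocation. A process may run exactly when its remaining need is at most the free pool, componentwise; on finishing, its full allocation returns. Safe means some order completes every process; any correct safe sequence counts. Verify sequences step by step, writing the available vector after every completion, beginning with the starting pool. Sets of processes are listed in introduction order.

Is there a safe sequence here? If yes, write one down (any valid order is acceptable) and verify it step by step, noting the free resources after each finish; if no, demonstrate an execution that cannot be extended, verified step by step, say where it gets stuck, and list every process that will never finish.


SAFE. One safe sequence: W8, W3, W9, W1, W7, W4.
Key observation: the first exact fit in this order is W8 — it needs (0, 1, 2) with (0, 2, 2) free, meeting a requested resource to the last unit.
Step-by-step check:
  pool = (0, 2, 2)
  W8: need (0, 1, 2) fits (0, 2, 2); releases (3, 0, 1), pool now (3, 2, 3)
  W3: need (3, 2, 3) fits (3, 2, 3); releases (1, 3, 0), pool now (4, 5, 3)
  W9: need (0, 1, 2) fits (4, 5, 3); releases (0, 0, 1), pool now (4, 5, 4)
  W1: need (4, 4, 3) fits (4, 5, 4); releases (0, 2, 0), pool now (4, 7, 4)
  W7: need (3, 7, 4) fits (4, 7, 4); releases (1, 3, 1), pool now (5, 10, 5)
  W4: need (5, 9, 5) fits (5, 10, 5); releases (1, 0, 3), pool now (6, 10, 8)


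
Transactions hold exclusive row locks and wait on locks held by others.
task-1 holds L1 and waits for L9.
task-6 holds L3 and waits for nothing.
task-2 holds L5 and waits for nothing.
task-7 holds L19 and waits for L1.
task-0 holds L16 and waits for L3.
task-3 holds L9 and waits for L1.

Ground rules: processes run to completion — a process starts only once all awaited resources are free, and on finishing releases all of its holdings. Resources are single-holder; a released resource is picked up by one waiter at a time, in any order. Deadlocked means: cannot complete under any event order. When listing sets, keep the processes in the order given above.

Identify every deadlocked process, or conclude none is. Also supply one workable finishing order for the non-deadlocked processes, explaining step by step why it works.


The deadlocked set is task-1, task-7 and task-3.
Key observation: task-1 -> task-3 -> task-1 is a circular wait — nothing in it can go first; task-7 waits into the deadlock from upstream.
A valid finishing order for the others: task-2, task-6, task-0.
Check, step by step:
  run task-2 (it waits on nothing); releases L5
  run task-6 (it waits on nothing); releases L3
  run task-0 (all its waits — L3 — are resolved); releases L16


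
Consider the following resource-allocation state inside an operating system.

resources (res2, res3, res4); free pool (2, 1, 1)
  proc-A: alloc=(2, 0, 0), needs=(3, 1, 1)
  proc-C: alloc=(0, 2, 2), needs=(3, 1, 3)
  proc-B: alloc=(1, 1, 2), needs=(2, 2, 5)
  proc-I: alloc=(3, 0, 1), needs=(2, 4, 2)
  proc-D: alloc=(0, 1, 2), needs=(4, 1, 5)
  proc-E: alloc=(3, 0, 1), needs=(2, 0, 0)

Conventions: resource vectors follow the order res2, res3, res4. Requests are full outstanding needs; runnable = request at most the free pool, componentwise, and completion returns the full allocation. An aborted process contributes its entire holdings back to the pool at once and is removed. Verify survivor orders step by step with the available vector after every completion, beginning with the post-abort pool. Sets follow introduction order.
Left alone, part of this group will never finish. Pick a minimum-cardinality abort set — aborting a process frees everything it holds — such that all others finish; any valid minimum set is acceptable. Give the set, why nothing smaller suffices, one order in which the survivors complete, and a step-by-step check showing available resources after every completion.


Minimum abort set: proc-I.
Key observation: proc-C was stuck for good until proc-I gave back (3, 0, 1); in the order shown it finishes at step 2.
No smaller set exists: with zero aborts the deadlock remains.
Survivors finish in the order: proc-E, proc-C, proc-A, proc-D, proc-B. Step-by-step check (pool after the aborts first):
  pool = (5, 1, 2)
  proc-E: need (2, 0, 0) fits (5, 1, 2); releases (3, 0, 1), pool now (8, 1, 3)
  proc-C: need (3, 1, 3) fits (8, 1, 3); releases (0, 2, 2), pool now (8, 3, 5)
  proc-A: need (3, 1, 1) fits (8, 3, 5); releases (2, 0, 0), pool now (10, 3, 5)
  proc-D: need (4, 1, 5) fits (10, 3, 5); releases (0, 1, 2), pool now (10, 4, 7)
  proc-B: need (2, 2, 5) fits (10, 4, 7); releases (1, 1, 2), pool now (11, 5, 9)


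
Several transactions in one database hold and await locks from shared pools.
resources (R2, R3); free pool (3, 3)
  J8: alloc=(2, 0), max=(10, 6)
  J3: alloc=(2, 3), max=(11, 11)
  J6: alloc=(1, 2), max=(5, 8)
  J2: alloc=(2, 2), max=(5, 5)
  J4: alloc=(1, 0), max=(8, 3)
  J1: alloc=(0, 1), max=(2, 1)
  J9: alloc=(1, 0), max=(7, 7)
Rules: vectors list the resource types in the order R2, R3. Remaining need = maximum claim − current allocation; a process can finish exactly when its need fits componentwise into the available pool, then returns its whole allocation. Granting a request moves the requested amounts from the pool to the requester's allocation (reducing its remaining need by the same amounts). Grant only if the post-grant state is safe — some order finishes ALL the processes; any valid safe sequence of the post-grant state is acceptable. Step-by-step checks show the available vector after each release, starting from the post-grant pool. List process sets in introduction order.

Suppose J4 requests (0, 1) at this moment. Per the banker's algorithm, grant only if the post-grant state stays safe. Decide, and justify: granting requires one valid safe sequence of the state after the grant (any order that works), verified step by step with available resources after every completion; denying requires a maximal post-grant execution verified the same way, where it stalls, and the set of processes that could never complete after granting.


DENY. Granting would leave the state unsafe.
Key observation: after J1, J2 the pool peaks at (5, 5), and each blocked process is short somewhere: J8 on R2, R3; J3 on R2, R3; J6 on R3; J4 on R2; J9 on R2, R3.
On the post-grant state, J1, J2 is a maximal run — nothing extends it. Check, step by step:
  pool = (3, 2)
  run J1 (needs (2, 0), free (3, 2)); after release of (0, 1) the pool is (3, 3)
  run J2 (needs (3, 3), free (3, 3)); after release of (2, 2) the pool is (5, 5)
  J8 still needs (8, 6) but only (5, 5) is free — short on R2 and R3
  J3 still needs (9, 8) but only (5, 5) is free — short on R2 and R3
  J6 still needs (4, 6) but only (5, 5) is free — short on R3
  J4 still needs (7, 2) but only (5, 5) is free — short on R2
  J9 still needs (6, 7) but only (5, 5) is free — short on R2 and R3
Post-grant, the permanently blocked set is J8, J3, J6, J4 and J9.


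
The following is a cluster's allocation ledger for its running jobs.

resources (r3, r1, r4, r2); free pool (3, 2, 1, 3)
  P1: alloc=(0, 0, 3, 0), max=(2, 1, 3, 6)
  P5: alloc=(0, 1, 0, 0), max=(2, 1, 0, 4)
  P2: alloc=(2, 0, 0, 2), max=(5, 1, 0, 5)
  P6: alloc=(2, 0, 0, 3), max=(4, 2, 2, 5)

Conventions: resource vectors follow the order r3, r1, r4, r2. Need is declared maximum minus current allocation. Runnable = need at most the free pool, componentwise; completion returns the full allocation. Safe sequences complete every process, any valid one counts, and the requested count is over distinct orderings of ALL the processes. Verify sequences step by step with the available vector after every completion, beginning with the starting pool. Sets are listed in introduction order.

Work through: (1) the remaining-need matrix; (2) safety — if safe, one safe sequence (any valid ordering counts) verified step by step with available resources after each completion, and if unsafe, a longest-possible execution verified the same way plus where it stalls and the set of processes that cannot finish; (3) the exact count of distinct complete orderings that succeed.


(1) Need matrix, components ordered r3, r1, r4, r2:
  P1: (2, 1, 0, 6)
  P5: (2, 0, 0, 4)
  P2: (3, 1, 0, 3)
  P6: (2, 2, 2, 2)
(2) UNSAFE.
Key observation: after P2, P5 the pool peaks at (5, 3, 1, 5), and each blocked process is short somewhere: P1 on r2; P6 on r4.
Going as far as possible: P2, P5; after that, nothing fits. Check, step by step:
  pool = (3, 2, 1, 3)
  P2: need (3, 1, 0, 3) fits (3, 2, 1, 3); releases (2, 0, 0, 2), pool now (5, 2, 1, 5)
  P5: need (2, 0, 0, 4) fits (5, 2, 1, 5); releases (0, 1, 0, 0), pool now (5, 3, 1, 5)
  P1 still needs (2, 1, 0, 6) but only (5, 3, 1, 5) is free — short on r2
  P6 still needs (2, 2, 2, 2) but only (5, 3, 1, 5) is free — short on r4
Permanently blocked: P1 and P6.
(3) Exactly 0 of the possible complete orderings are safe sequences.


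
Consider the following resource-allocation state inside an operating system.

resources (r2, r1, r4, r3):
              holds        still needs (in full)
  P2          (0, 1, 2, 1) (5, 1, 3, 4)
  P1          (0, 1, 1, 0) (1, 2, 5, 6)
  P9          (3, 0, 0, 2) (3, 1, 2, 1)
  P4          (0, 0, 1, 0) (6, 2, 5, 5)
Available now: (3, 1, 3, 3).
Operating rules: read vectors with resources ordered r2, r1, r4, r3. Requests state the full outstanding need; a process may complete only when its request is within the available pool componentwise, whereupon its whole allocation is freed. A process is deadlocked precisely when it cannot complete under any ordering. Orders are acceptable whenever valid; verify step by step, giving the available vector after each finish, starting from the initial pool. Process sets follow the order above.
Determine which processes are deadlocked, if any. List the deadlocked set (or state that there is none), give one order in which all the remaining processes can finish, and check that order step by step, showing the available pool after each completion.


No process is deadlocked.
Key observation: P9 fits the free pool immediately, and its release cascades until everyone finishes.
One completion order for the rest: P9, P2, P4, P1. Verifying each step:
  pool = (3, 1, 3, 3)
  P9: need (3, 1, 2, 1) fits (3, 1, 3, 3); releases (3, 0, 0, 2), pool now (6, 1, 3, 5)
  P2: need (5, 1, 3, 4) fits (6, 1, 3, 5); releases (0, 1, 2, 1), pool now (6, 2, 5, 6)
  P4: need (6, 2, 5, 5) fits (6, 2, 5, 6); releases (0, 0, 1, 0), pool now (6, 2, 6, 6)
  P1: need (1, 2, 5, 6) fits (6, 2, 6, 6); releases (0, 1, 1, 0), pool now (6, 3, 7, 6)


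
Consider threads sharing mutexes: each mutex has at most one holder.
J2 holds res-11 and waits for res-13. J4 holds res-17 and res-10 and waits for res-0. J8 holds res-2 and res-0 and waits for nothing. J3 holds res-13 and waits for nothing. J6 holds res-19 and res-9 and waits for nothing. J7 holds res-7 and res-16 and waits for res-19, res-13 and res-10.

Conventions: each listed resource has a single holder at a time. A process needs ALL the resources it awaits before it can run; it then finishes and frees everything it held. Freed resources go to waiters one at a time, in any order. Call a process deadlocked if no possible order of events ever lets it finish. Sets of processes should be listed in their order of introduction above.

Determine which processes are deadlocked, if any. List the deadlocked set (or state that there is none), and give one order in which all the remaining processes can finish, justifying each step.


The deadlocked set is empty.
Key observation: no waiting chain loops back on itself — every chain ends at a process that waits on nothing, so everyone eventually runs.
One completion order for the rest: J8, J6, J3, J2, J4, J7.
Walking it through:
  J8: no waits; runs immediately, freeing res-2 and res-0
  J6: no waits; runs immediately, freeing res-19 and res-9
  J3: no waits; runs immediately, freeing res-13
  J2 waits on res-13 — all released -> runs and releases res-11
  J4 waits on res-0 — all released -> runs and releases res-17 and res-10
  J7 waits on res-19, res-13 and res-10 — all released -> runs and releases res-7 and res-16


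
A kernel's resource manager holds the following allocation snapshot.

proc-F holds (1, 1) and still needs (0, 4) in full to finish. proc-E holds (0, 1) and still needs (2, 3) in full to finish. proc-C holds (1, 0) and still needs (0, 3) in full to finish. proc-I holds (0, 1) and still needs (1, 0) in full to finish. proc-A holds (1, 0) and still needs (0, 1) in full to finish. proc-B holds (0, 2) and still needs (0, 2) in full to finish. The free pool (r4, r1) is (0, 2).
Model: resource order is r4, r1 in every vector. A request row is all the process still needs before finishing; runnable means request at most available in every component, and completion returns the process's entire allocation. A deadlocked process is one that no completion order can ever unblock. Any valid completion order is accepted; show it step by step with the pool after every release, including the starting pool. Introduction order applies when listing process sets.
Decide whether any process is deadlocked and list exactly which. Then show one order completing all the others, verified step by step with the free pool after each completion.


Nothing here is deadlocked.
Key observation: starting with proc-B, each completion frees enough for the next — no one is permanently blocked.
The rest can finish in the order proc-B, proc-A, proc-F, proc-I, proc-C, proc-E. Step-by-step check:
  pool = (0, 2)
  proc-B needs (0, 2) <= (0, 2) -> finishes; pool += (0, 2) = (0, 4)
  proc-A needs (0, 1) <= (0, 4) -> finishes; pool += (1, 0) = (1, 4)
  proc-F needs (0, 4) <= (1, 4) -> finishes; pool += (1, 1) = (2, 5)
  proc-I needs (1, 0) <= (2, 5) -> finishes; pool += (0, 1) = (2, 6)
  proc-C needs (0, 3) <= (2, 6) -> finishes; pool += (1, 0) = (3, 6)
  proc-E needs (2, 3) <= (3, 6) -> finishes; pool += (0, 1) = (3, 7)


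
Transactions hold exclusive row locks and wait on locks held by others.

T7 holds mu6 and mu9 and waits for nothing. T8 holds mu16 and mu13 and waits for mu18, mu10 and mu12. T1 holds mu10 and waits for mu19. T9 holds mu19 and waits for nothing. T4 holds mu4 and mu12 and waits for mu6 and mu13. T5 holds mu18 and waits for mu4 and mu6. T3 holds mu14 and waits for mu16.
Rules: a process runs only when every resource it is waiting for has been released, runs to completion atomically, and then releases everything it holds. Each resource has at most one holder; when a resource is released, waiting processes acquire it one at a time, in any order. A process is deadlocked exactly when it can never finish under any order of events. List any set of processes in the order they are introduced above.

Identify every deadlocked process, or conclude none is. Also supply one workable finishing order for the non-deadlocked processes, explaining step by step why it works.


Deadlocked: T8, T4, T5 and T3.
Key observation: the waits loop around T8 -> T4 -> T8 with no way out; T5 is caught in further circular waits and T3 waits into the deadlock from upstream.
The rest can finish in the order T9, T7, T1.
Verifying each step:
  T9 waits on nothing -> runs at once and releases mu19
  T7 waits on nothing -> runs at once and releases mu6 and mu9
  T1 waits on mu19 — all released -> runs and releases mu10


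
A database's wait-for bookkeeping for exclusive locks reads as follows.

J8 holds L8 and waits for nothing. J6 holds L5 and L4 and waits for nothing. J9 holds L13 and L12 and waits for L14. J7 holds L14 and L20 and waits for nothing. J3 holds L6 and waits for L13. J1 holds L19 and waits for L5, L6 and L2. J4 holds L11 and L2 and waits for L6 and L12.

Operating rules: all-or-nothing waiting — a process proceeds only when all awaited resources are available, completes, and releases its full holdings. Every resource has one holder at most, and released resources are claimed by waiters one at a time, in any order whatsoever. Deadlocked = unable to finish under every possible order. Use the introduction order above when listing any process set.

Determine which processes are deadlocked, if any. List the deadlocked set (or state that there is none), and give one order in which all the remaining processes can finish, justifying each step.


Nothing here is deadlocked.
Key observation: although several processes wait, no cycle exists — each chain bottoms out at a free runner.
The rest can finish in the order J7, J8, J6, J9, J3, J4, J1.
Check, step by step:
  J7 waits on nothing -> runs at once and releases L14 and L20
  J8 waits on nothing -> runs at once and releases L8
  J6 waits on nothing -> runs at once and releases L5 and L4
  run J9 (all its waits — L14 — are resolved); releases L13 and L12
  run J3 (all its waits — L13 — are resolved); releases L6
  run J4 (all its waits — L6 and L12 — are resolved); releases L11 and L2
  run J1 (all its waits — L5, L6 and L2 — are resolved); releases L19


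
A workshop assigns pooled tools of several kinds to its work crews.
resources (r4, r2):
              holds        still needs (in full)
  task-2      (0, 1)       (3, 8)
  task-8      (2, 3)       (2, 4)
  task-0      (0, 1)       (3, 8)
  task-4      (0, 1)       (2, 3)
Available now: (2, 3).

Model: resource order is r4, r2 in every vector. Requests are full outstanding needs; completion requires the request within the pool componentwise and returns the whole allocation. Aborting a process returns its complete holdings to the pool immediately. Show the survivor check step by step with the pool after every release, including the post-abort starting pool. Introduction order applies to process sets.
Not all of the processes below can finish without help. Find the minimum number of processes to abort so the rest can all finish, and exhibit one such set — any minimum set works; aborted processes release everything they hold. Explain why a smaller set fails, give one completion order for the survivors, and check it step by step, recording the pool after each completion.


Abort task-0.
Key observation: the returned (0, 1) from task-0 is what brings task-2 — unrunnable before, under any order — into play at step 3.
No smaller set exists: with zero aborts the deadlock remains.
The survivors complete as task-8, task-4, task-2. Step-by-step check (starting from the post-abort pool):
  pool = (2, 4)
  task-8 needs (2, 4) <= (2, 4) -> finishes; pool += (2, 3) = (4, 7)
  task-4 needs (2, 3) <= (4, 7) -> finishes; pool += (0, 1) = (4, 8)
  task-2 needs (3, 8) <= (4, 8) -> finishes; pool += (0, 1) = (4, 9)


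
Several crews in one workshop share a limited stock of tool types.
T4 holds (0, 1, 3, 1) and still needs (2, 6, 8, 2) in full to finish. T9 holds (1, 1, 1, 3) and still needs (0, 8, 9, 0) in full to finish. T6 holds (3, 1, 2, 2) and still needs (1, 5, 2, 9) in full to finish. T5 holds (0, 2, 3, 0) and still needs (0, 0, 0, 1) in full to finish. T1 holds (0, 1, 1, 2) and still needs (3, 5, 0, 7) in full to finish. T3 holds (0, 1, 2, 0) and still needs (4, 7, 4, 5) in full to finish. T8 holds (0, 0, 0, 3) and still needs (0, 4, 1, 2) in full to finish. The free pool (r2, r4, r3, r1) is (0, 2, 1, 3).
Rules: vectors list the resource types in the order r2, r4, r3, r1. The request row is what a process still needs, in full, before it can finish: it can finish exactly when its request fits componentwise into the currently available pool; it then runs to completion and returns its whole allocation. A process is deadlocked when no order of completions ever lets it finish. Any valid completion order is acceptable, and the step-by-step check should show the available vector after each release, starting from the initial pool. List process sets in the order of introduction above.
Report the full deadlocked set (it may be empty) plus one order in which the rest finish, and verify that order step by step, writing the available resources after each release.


The deadlocked set is T4, T9, T6, T1 and T3.
Key observation: after T5, T8 complete, (0, 4, 4, 6) is the best the pool ever gets, yet each leftover process wants more r4.
The rest can finish in the order T5, T8. Check, step by step:
  pool = (0, 2, 1, 3)
  T5 needs (0, 0, 0, 1) <= (0, 2, 1, 3) -> finishes; pool += (0, 2, 3, 0) = (0, 4, 4, 3)
  T8 needs (0, 4, 1, 2) <= (0, 4, 4, 3) -> finishes; pool += (0, 0, 0, 3) = (0, 4, 4, 6)
The stuck group stays short no matter what:
  blocked: T4 wants (2, 6, 8, 2), pool (0, 4, 4, 6) — not enough r2, r4 and r3
  blocked: T9 wants (0, 8, 9, 0), pool (0, 4, 4, 6) — not enough r4 and r3
  blocked: T6 wants (1, 5, 2, 9), pool (0, 4, 4, 6) — not enough r2, r4 and r1
  blocked: T1 wants (3, 5, 0, 7), pool (0, 4, 4, 6) — not enough r2, r4 and r1
  blocked: T3 wants (4, 7, 4, 5), pool (0, 4, 4, 6) — not enough r2 and r4


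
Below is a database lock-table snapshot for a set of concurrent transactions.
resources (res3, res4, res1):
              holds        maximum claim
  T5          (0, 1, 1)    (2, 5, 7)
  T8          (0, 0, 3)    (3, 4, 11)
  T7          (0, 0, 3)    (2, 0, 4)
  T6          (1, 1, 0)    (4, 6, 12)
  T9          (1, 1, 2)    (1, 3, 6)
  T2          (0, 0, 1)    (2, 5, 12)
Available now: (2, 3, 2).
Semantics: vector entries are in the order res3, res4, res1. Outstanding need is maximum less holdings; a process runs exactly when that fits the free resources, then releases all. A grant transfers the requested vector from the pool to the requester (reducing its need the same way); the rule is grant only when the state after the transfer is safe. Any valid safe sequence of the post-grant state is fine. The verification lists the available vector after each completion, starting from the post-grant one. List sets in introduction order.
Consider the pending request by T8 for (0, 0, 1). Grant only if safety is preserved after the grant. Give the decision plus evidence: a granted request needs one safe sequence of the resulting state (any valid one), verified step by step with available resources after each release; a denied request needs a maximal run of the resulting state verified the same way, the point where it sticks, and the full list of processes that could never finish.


GRANT: granting preserves safety; a valid post-grant sequence is T7, T9, T5, T8, T2, T6.
Key observation: the transfer keeps a workable pool ((2, 3, 1)); T7 starts the safe sequence.
Step-by-step check of the post-grant state:
  pool = (2, 3, 1)
  run T7 (needs (2, 0, 1), free (2, 3, 1)); after release of (0, 0, 3) the pool is (2, 3, 4)
  run T9 (needs (0, 2, 4), free (2, 3, 4)); after release of (1, 1, 2) the pool is (3, 4, 6)
  run T5 (needs (2, 4, 6), free (3, 4, 6)); after release of (0, 1, 1) the pool is (3, 5, 7)
  run T8 (needs (3, 4, 7), free (3, 5, 7)); after release of (0, 0, 4) the pool is (3, 5, 11)
  run T2 (needs (2, 5, 11), free (3, 5, 11)); after release of (0, 0, 1) the pool is (3, 5, 12)
  run T6 (needs (3, 5, 12), free (3, 5, 12)); after release of (1, 1, 0) the pool is (4, 6, 12)


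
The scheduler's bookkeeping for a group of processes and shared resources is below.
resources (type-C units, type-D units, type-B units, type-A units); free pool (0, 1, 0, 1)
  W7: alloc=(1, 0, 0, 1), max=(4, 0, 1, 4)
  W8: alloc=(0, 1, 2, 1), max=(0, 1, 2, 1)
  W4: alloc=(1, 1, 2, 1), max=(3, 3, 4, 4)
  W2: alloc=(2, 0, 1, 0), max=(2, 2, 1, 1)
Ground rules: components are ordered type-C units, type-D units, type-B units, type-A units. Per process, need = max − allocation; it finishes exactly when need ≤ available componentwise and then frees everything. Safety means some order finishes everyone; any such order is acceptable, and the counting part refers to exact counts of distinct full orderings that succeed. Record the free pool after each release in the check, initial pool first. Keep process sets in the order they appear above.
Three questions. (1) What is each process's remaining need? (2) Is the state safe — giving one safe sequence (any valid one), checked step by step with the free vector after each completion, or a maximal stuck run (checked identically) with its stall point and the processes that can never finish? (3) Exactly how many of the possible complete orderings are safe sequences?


(1) Outstanding need per process (order type-C units, type-D units, type-B units, type-A units):
  W7: (3, 0, 1, 3)
  W8: (0, 0, 0, 0)
  W4: (2, 2, 2, 3)
  W2: (0, 2, 0, 1)
(2) The state is UNSAFE.
Key observation: W8, W2 can finish, but then (2, 2, 3, 2) is all there is, and the blocked group's type-A units demands exceed it.
Going as far as possible: W8, W2; after that, nothing fits. Step-by-step check:
  pool = (0, 1, 0, 1)
  W8 needs (0, 0, 0, 0) <= (0, 1, 0, 1) -> finishes; pool += (0, 1, 2, 1) = (0, 2, 2, 2)
  W2 needs (0, 2, 0, 1) <= (0, 2, 2, 2) -> finishes; pool += (2, 0, 1, 0) = (2, 2, 3, 2)
  W7 cannot run: need (3, 0, 1, 3) vs free (2, 2, 3, 2) (insufficient type-C units and type-A units)
  W4 cannot run: need (2, 2, 2, 3) vs free (2, 2, 3, 2) (insufficient type-A units)
Permanently blocked: W7 and W4.
(3) Precisely 0 of the possible complete orderings are safe sequences.


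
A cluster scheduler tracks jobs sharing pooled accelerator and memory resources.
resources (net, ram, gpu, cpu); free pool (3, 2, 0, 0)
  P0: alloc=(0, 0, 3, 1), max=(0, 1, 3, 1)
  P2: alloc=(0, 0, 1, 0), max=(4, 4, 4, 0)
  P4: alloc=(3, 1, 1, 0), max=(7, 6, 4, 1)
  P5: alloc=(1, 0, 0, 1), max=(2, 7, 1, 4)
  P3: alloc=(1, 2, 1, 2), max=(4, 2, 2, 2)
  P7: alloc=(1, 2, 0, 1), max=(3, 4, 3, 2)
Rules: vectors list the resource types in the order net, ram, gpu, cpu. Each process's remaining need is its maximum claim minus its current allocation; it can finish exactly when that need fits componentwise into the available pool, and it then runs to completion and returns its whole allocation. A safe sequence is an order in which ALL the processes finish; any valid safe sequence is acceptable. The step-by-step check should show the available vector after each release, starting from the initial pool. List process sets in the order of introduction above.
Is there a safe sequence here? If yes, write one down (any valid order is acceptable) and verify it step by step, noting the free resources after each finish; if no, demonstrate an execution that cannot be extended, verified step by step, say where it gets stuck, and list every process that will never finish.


SAFE, for example via the order P0, P3, P7, P4, P5, P2.
Key observation: P3 marks the first exact bind of the order: its need (3, 0, 1, 0) fits the free (3, 2, 3, 1) with zero slack on a requested resource.
Verifying each step:
  pool = (3, 2, 0, 0)
  P0: need (0, 1, 0, 0) fits (3, 2, 0, 0); releases (0, 0, 3, 1), pool now (3, 2, 3, 1)
  P3: need (3, 0, 1, 0) fits (3, 2, 3, 1); releases (1, 2, 1, 2), pool now (4, 4, 4, 3)
  P7: need (2, 2, 3, 1) fits (4, 4, 4, 3); releases (1, 2, 0, 1), pool now (5, 6, 4, 4)
  P4: need (4, 5, 3, 1) fits (5, 6, 4, 4); releases (3, 1, 1, 0), pool now (8, 7, 5, 4)
  P5: need (1, 7, 1, 3) fits (8, 7, 5, 4); releases (1, 0, 0, 1), pool now (9, 7, 5, 5)
  P2: need (4, 4, 3, 0) fits (9, 7, 5, 5); releases (0, 0, 1, 0), pool now (9, 7, 6, 5)


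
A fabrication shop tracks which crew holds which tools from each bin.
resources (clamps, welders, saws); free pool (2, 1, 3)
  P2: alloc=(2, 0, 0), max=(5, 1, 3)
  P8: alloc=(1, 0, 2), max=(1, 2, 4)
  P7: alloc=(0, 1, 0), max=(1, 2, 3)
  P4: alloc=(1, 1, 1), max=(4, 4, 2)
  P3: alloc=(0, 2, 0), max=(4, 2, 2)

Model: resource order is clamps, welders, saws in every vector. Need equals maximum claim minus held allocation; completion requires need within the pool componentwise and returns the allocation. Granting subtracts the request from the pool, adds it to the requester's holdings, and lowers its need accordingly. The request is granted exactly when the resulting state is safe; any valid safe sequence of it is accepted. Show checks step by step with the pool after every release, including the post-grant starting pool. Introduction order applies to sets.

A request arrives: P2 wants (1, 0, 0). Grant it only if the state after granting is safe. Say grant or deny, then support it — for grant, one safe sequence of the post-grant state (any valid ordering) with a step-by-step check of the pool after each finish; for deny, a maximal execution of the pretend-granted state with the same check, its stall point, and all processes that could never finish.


GRANT. The post-grant state is safe; one safe sequence: P7, P8, P2, P3, P4.
Key observation: post-grant, (1, 1, 3) remains, and an order beginning with P7 completes everyone.
Verifying the post-grant state step by step:
  pool = (1, 1, 3)
  P7: need (1, 1, 3) fits (1, 1, 3); releases (0, 1, 0), pool now (1, 2, 3)
  P8: need (0, 2, 2) fits (1, 2, 3); releases (1, 0, 2), pool now (2, 2, 5)
  P2: need (2, 1, 3) fits (2, 2, 5); releases (3, 0, 0), pool now (5, 2, 5)
  P3: need (4, 0, 2) fits (5, 2, 5); releases (0, 2, 0), pool now (5, 4, 5)
  P4: need (3, 3, 1) fits (5, 4, 5); releases (1, 1, 1), pool now (6, 5, 6)


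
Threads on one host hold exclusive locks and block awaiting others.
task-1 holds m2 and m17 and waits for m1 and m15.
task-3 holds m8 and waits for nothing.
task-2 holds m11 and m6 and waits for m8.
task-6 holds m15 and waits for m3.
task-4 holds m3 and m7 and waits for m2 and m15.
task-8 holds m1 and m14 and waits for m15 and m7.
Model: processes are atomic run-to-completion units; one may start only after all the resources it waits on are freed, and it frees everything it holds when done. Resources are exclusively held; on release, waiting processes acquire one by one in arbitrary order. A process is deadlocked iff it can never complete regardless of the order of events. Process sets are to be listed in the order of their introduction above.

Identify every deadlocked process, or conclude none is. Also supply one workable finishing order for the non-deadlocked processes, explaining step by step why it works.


Deadlocked: task-1, task-6, task-4 and task-8.
Key observation: nobody on the ring task-1 -> task-6 -> task-4 -> task-1 can start until another member finishes, which never happens; task-8 is caught in further circular waits.
A valid finishing order for the others: task-3, task-2.
Walking it through:
  task-3 waits on nothing -> runs at once and releases m8
  run task-2 (all its waits — m8 — are resolved); releases m11 and m6


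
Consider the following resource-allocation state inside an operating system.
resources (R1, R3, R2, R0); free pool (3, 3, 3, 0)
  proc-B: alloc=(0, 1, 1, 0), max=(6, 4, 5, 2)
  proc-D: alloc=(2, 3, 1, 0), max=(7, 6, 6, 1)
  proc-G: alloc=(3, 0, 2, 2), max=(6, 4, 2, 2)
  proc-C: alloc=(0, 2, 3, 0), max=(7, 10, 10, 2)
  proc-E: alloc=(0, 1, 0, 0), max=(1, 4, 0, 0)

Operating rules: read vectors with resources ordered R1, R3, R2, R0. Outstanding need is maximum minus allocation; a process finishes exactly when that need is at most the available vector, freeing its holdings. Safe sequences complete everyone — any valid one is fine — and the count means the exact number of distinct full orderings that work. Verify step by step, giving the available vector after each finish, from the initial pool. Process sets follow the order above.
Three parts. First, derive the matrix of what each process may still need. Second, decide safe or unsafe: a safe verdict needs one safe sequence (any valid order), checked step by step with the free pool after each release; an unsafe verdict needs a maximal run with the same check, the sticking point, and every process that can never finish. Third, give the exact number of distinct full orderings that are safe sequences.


(1) Need matrix, components ordered R1, R3, R2, R0:
  proc-B: (6, 3, 4, 2)
  proc-D: (5, 3, 5, 1)
  proc-G: (3, 4, 0, 0)
  proc-C: (7, 8, 7, 2)
  proc-E: (1, 3, 0, 0)
(2) The state is SAFE; one workable sequence: proc-E, proc-G, proc-B, proc-D, proc-C.
Key observation: proc-E is the earliest step where a requested resource binds exactly: need (1, 3, 0, 0), pool (3, 3, 3, 0) at its turn.
Check, step by step:
  pool = (3, 3, 3, 0)
  run proc-E (needs (1, 3, 0, 0), free (3, 3, 3, 0)); after release of (0, 1, 0, 0) the pool is (3, 4, 3, 0)
  run proc-G (needs (3, 4, 0, 0), free (3, 4, 3, 0)); after release of (3, 0, 2, 2) the pool is (6, 4, 5, 2)
  run proc-B (needs (6, 3, 4, 2), free (6, 4, 5, 2)); after release of (0, 1, 1, 0) the pool is (6, 5, 6, 2)
  run proc-D (needs (5, 3, 5, 1), free (6, 5, 6, 2)); after release of (2, 3, 1, 0) the pool is (8, 8, 7, 2)
  run proc-C (needs (7, 8, 7, 2), free (8, 8, 7, 2)); after release of (0, 2, 3, 0) the pool is (8, 10, 10, 2)
(3) The exact count: 2 of the possible complete orderings are safe sequences.
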